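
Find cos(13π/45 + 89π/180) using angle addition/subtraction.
cos(13π/45 + 89π/180) = cos 13π/45 cos 89π/180 - sin 13π/45 sin 89π/180 = -0.7771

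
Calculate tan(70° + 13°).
tan(70° + 13°) = (tan 70° + tan 13°)/(1 - tan 70° tan 13°) = 8.144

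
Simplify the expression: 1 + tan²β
1 + tan²β = sec²β (using Pythagorean identity)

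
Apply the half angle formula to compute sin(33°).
sin(33°) = √((1 - cos 66°)/2) = 0.5446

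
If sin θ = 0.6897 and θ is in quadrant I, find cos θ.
cos θ = 0.7241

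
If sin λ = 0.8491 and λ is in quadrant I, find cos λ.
cos λ = 0.5282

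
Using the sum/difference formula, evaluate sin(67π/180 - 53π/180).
sin(67π/180 - 53π/180) = sin 67π/180 cos 53π/180 - cos 67π/180 sin 53π/180 = 0.2419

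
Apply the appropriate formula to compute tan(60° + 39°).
tan(60° + 39°) = (tan 60° + tan 39°)/(1 - tan 60° tan 39°) = -6.314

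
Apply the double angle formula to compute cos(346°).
cos(346°) = cos²173° - sin²173° = 0.9703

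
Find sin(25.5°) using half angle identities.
sin(25.5°) = √((1 - cos 51°)/2) = 0.4305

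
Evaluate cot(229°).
cot(229°) = 0.8693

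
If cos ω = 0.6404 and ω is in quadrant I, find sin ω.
sin ω = 0.768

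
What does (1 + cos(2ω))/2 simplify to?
(1 + cos(2ω))/2 = cos²ω (using Power reduction)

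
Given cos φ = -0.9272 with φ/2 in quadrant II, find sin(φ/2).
sin(φ/2) = ±√((1 - cos φ)/2); positive since φ/2 ∈ QII, so sin(φ/2) = 0.9816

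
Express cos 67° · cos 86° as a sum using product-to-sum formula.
cos 67° cos 86° = (1/2)[cos(67°-86°) + cos(67°+86°)]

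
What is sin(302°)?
sin(302°) = -0.848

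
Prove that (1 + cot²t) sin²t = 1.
LHS = csc²t · sin²t = (1/sin²t) · sin²t = 1 = RHS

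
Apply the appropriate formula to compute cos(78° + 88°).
cos(78° + 88°) = cos 78° cos 88° - sin 78° sin 88° = -0.9703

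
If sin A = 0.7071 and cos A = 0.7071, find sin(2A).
sin(2A) = 2 sin A cos A = 1.0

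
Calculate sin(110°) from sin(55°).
sin(110°) = 2 sin 55° cos 55° = 0.9397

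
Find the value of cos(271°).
cos(271°) = 0.01745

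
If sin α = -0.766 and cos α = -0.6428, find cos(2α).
cos(2α) = cos²α - sin²α = -0.1736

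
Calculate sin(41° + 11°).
sin(41° + 11°) = sin 41° cos 11° + cos 41° sin 11° = 0.788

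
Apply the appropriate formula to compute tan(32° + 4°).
tan(32° + 4°) = (tan 32° + tan 4°)/(1 - tan 32° tan 4°) = 0.7265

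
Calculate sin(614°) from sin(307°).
sin(614°) = 2 sin 307° cos 307° = -0.9613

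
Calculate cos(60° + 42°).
cos(60° + 42°) = cos 60° cos 42° - sin 60° sin 42° = -0.2079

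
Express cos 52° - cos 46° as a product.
cos 52° - cos 46° = -2 sin(49°) sin(3°)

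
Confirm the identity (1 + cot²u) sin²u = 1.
LHS = csc²u · sin²u = (1/sin²u) · sin²u = 1 = RHS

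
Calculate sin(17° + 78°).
sin(17° + 78°) = sin 17° cos 78° + cos 17° sin 78° = 0.9962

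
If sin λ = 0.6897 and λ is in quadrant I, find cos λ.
cos λ = 0.7241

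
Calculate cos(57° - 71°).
cos(57° - 71°) = cos 57° cos 71° + sin 57° sin 71° = 0.9703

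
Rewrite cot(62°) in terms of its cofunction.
cot(62°) = tan(90° - 62°) = tan(28°)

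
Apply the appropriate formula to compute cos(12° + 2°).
cos(12° + 2°) = cos 12° cos 2° - sin 12° sin 2° = 0.9703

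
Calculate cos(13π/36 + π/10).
cos(13π/36 + π/10) = cos 13π/36 cos π/10 - sin 13π/36 sin π/10 = 0.1219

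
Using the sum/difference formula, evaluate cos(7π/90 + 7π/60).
cos(7π/90 + 7π/60) = cos 7π/90 cos 7π/60 - sin 7π/90 sin 7π/60 = 0.8192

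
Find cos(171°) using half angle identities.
cos(171°) = -√((1 + cos 342°)/2) = -0.9877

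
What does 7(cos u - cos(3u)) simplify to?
7(cos u - cos(3u)) = 7(2 sin(2u) sin u) (using Sum-to-product)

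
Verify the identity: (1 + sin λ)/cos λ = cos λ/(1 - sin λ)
LHS = (1 + sin λ)(1 - sin λ) / (cos λ(1 - sin λ)) = (1 - sin²λ) / (cos λ(1 - sin λ)) = cos²λ / (cos λ(1 - sin λ)) = cos λ/(1 - sin λ) = RHS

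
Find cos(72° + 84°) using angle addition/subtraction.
cos(72° + 84°) = cos 72° cos 84° - sin 72° sin 84° = -0.9135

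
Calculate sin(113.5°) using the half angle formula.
sin(113.5°) = √((1 - cos 227°)/2) = 0.9171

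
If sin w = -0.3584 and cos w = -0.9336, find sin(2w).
sin(2w) = 2 sin w cos w = 0.6692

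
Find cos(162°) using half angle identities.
cos(162°) = -√((1 + cos 324°)/2) = -0.9511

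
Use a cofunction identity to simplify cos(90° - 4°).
cos(90° - 4°) = sin(4°)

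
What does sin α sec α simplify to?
sin α sec α = tan α (using Reciprocal + quotient)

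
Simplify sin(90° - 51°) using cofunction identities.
sin(90° - 51°) = cos(51°)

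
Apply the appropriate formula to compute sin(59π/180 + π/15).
sin(59π/180 + π/15) = sin 59π/180 cos π/15 + cos 59π/180 sin π/15 = 0.9455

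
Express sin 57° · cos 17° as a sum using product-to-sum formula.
sin 57° cos 17° = (1/2)[sin(57°+17°) + sin(57°-17°)]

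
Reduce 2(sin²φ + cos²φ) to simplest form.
2(sin²φ + cos²φ) = 2 (using Pythagorean identity)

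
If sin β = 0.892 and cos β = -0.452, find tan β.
tan β = sin β / cos β = -1.973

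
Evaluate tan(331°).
tan(331°) = -0.5543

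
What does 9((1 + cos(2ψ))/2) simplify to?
9((1 + cos(2ψ))/2) = 9(cos²ψ) (using Power reduction)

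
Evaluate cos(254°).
cos(254°) = -0.2756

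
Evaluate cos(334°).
cos(334°) = 0.8988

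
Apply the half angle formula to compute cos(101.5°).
cos(101.5°) = -√((1 + cos 203°)/2) = -0.1994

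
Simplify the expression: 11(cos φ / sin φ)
11(cos φ / sin φ) = 11(cot φ) (using Quotient identity)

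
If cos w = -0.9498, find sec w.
sec w = 1/cos w = -1.053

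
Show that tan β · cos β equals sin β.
LHS = (sin β/cos β) · cos β = sin β = RHS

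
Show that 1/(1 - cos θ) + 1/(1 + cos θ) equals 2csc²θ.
LHS = [(1 + cos θ) + (1 - cos θ)] / [(1 - cos θ)(1 + cos θ)] = 2/(1 - cos²θ) = 2/sin²θ = 2csc²θ = RHS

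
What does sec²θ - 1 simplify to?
sec²θ - 1 = tan²θ (using Pythagorean identity)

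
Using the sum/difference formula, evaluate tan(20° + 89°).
tan(20° + 89°) = (tan 20° + tan 89°)/(1 - tan 20° tan 89°) = -2.904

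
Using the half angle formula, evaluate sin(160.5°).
sin(160.5°) = √((1 - cos 321°)/2) = 0.3338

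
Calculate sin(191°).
sin(191°) = -0.1908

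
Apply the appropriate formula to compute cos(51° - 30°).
cos(51° - 30°) = cos 51° cos 30° + sin 51° sin 30° = 0.9336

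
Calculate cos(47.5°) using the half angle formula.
cos(47.5°) = √((1 + cos 95°)/2) = 0.6756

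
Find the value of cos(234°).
cos(234°) = -0.5878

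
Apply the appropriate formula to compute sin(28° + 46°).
sin(28° + 46°) = sin 28° cos 46° + cos 28° sin 46° = 0.9613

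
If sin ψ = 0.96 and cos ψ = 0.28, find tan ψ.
tan ψ = sin ψ / cos ψ = 3.429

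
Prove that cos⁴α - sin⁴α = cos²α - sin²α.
LHS = (cos²α - sin²α)(cos²α + sin²α) = (cos²α - sin²α) · 1 = cos²α - sin²α = RHS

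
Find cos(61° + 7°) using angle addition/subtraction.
cos(61° + 7°) = cos 61° cos 7° - sin 61° sin 7° = 0.3746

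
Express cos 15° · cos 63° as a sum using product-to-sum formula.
cos 15° cos 63° = (1/2)[cos(15°-63°) + cos(15°+63°)]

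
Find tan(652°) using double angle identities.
tan(652°) = 2 tan 326° / (1 - tan²326°) = -2.475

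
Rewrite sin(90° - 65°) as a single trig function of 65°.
sin(90° - 65°) = cos(65°)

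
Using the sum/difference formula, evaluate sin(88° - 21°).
sin(88° - 21°) = sin 88° cos 21° - cos 88° sin 21° = 0.9205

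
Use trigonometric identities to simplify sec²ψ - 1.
sec²ψ - 1 = tan²ψ (using Pythagorean identity)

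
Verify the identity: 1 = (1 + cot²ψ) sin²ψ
RHS = csc²ψ · sin²ψ = (1/sin²ψ) · sin²ψ = 1 = LHS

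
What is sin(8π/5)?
sin(8π/5) = -0.9511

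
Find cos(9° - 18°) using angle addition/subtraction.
cos(9° - 18°) = cos 9° cos 18° + sin 9° sin 18° = 0.9877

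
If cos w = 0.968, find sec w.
sec w = 1/cos w = 1.033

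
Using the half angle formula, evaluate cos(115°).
cos(115°) = -√((1 + cos 230°)/2) = -0.4226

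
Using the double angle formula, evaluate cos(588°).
cos(588°) = cos²294° - sin²294° = -0.6691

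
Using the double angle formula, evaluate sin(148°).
sin(148°) = 2 sin 74° cos 74° = 0.5299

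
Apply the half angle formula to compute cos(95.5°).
cos(95.5°) = -√((1 + cos 191°)/2) = -0.09585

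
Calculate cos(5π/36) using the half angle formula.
cos(5π/36) = √((1 + cos 5π/18)/2) = 0.9063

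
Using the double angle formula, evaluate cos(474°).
cos(474°) = cos²237° - sin²237° = -0.4067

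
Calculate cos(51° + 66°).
cos(51° + 66°) = cos 51° cos 66° - sin 51° sin 66° = -0.454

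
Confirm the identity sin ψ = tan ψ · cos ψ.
RHS = (sin ψ/cos ψ) · cos ψ = sin ψ = LHS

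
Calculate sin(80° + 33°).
sin(80° + 33°) = sin 80° cos 33° + cos 80° sin 33° = 0.9205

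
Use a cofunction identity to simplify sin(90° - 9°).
sin(90° - 9°) = cos(9°)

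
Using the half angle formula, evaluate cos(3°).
cos(3°) = √((1 + cos 6°)/2) = 0.9986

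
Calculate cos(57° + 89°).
cos(57° + 89°) = cos 57° cos 89° - sin 57° sin 89° = -0.829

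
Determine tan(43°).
tan(43°) = 0.9325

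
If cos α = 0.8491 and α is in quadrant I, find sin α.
sin α = 0.5282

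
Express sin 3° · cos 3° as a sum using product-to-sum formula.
sin 3° cos 3° = (1/2)[sin(3°+3°) + sin(3°-3°)]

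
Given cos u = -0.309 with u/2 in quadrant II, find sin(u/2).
sin(u/2) = ±√((1 - cos u)/2); positive since u/2 ∈ QII, so sin(u/2) = 0.809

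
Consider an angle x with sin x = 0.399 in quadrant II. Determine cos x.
cos x = ±√(1 - sin²x) = -0.917 (negative in QII)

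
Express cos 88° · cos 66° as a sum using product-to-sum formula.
cos 88° cos 66° = (1/2)[cos(88°-66°) + cos(88°+66°)]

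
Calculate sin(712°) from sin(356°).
sin(712°) = 2 sin 356° cos 356° = -0.1392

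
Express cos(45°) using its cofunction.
cos(45°) = sin(90° - 45°) = sin(45°)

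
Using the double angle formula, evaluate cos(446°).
cos(446°) = cos²223° - sin²223° = 0.06976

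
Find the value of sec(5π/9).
sec(5π/9) = -5.759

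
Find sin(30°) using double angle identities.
sin(30°) = 2 sin 15° cos 15° = 1/2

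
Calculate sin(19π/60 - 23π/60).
sin(19π/60 - 23π/60) = sin 19π/60 cos 23π/60 - cos 19π/60 sin 23π/60 = -0.2079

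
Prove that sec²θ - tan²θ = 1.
LHS = 1/cos²θ - sin²θ/cos²θ = (1 - sin²θ)/cos²θ = cos²θ/cos²θ = 1 = RHS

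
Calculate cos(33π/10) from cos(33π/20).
cos(33π/10) = 2cos²33π/20 - 1 = -0.5878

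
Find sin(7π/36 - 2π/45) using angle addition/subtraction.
sin(7π/36 - 2π/45) = sin 7π/36 cos 2π/45 - cos 7π/36 sin 2π/45 = 0.454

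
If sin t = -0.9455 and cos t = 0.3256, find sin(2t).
sin(2t) = 2 sin t cos t = -0.6157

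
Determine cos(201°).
cos(201°) = -0.9336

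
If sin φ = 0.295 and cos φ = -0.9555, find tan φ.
tan φ = sin φ / cos φ = -0.3087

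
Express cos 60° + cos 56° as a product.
cos 60° + cos 56° = 2 cos(58°) cos(2°)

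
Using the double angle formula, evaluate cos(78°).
cos(78°) = cos²39° - sin²39° = 0.2079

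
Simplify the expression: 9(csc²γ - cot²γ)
9(csc²γ - cot²γ) = 9 (using Pythagorean identity)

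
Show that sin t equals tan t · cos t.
RHS = (sin t/cos t) · cos t = sin t = LHS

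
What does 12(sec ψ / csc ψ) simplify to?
12(sec ψ / csc ψ) = 12(tan ψ) (using Reciprocal identities)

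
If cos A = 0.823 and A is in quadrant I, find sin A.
sin A = 0.568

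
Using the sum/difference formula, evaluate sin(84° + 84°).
sin(84° + 84°) = sin 84° cos 84° + cos 84° sin 84° = 0.2079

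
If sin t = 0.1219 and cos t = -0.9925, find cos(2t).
cos(2t) = cos²t - sin²t = 0.9702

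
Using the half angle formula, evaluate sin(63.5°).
sin(63.5°) = √((1 - cos 127°)/2) = 0.8949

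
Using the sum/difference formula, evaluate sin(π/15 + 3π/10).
sin(π/15 + 3π/10) = sin π/15 cos 3π/10 + cos π/15 sin 3π/10 = 0.9135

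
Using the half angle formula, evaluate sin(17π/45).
sin(17π/45) = √((1 - cos 34π/45)/2) = 0.9272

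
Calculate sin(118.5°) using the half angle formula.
sin(118.5°) = √((1 - cos 237°)/2) = 0.8788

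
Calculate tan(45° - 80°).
tan(45° - 80°) = (tan 45° - tan 80°)/(1 + tan 45° tan 80°) = -0.7002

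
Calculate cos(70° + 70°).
cos(70° + 70°) = cos 70° cos 70° - sin 70° sin 70° = -0.766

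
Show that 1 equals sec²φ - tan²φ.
RHS = 1/cos²φ - sin²φ/cos²φ = (1 - sin²φ)/cos²φ = cos²φ/cos²φ = 1 = LHS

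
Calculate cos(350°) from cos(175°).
cos(350°) = cos²175° - sin²175° = 0.9848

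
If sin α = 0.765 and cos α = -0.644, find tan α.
tan α = sin α / cos α = -1.188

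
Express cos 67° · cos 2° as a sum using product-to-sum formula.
cos 67° cos 2° = (1/2)[cos(67°-2°) + cos(67°+2°)]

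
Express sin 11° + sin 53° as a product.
sin 11° + sin 53° = 2 sin(32°) cos(-21°)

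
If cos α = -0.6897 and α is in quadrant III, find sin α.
sin α = -0.7241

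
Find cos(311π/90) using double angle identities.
cos(311π/90) = cos²311π/180 - sin²311π/180 = -0.1392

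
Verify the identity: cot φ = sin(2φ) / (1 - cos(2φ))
RHS = 2 sin φ cos φ / (2sin²φ) = cos φ/sin φ = cot φ = LHS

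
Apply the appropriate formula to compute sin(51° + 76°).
sin(51° + 76°) = sin 51° cos 76° + cos 51° sin 76° = 0.7986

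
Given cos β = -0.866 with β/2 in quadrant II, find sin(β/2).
sin(β/2) = ±√((1 - cos β)/2); positive since β/2 ∈ QII, so sin(β/2) = 0.9659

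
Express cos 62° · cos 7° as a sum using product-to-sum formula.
cos 62° cos 7° = (1/2)[cos(62°-7°) + cos(62°+7°)]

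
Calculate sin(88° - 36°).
sin(88° - 36°) = sin 88° cos 36° - cos 88° sin 36° = 0.788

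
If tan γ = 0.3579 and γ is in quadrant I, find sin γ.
sin γ = 0.337 (using tan²γ + 1 = sec²γ)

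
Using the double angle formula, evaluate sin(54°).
sin(54°) = 2 sin 27° cos 27° = 0.809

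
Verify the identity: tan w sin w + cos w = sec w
LHS = sin²w/cos w + cos w = (sin²w + cos²w)/cos w = 1/cos w = sec w = RHS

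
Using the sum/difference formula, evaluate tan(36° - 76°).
tan(36° - 76°) = (tan 36° - tan 76°)/(1 + tan 36° tan 76°) = -0.8391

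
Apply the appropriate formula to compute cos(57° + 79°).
cos(57° + 79°) = cos 57° cos 79° - sin 57° sin 79° = -0.7193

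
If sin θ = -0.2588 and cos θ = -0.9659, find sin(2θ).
sin(2θ) = 2 sin θ cos θ = 0.4999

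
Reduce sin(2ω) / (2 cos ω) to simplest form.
sin(2ω) / (2 cos ω) = sin ω (using Double angle)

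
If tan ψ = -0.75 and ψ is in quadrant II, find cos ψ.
cos ψ = -0.8 (using tan²ψ + 1 = sec²ψ)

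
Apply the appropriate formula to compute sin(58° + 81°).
sin(58° + 81°) = sin 58° cos 81° + cos 58° sin 81° = 0.6561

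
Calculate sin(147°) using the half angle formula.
sin(147°) = √((1 - cos 294°)/2) = 0.5446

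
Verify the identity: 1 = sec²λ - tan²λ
RHS = 1/cos²λ - sin²λ/cos²λ = (1 - sin²λ)/cos²λ = cos²λ/cos²λ = 1 = LHS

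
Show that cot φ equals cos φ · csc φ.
RHS = cos φ · (1/sin φ) = cos φ/sin φ = cot φ = LHS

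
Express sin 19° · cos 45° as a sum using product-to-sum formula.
sin 19° cos 45° = (1/2)[sin(19°+45°) + sin(19°-45°)]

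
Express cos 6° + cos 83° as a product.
cos 6° + cos 83° = 2 cos(44.5°) cos(-38.5°)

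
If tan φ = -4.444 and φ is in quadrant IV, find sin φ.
sin φ = -0.9756 (using tan²φ + 1 = sec²φ)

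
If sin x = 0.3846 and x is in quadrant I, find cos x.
cos x = 0.9231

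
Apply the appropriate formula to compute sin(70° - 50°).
sin(70° - 50°) = sin 70° cos 50° - cos 70° sin 50° = 0.342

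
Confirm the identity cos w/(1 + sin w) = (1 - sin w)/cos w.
RHS = (1 - sin w)(1 + sin w) / (cos w(1 + sin w)) = (1 - sin²w) / (cos w(1 + sin w)) = cos²w / (cos w(1 + sin w)) = cos w/(1 + sin w) = LHS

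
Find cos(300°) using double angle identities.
cos(300°) = cos²150° - sin²150° = 1/2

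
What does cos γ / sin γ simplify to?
cos γ / sin γ = cot γ (using Quotient identity)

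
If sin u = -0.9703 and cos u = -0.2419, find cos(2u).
cos(2u) = cos²u - sin²u = -0.883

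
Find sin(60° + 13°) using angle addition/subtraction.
sin(60° + 13°) = sin 60° cos 13° + cos 60° sin 13° = 0.9563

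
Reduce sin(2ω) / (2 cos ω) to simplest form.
sin(2ω) / (2 cos ω) = sin ω (using Double angle)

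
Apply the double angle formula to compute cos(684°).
cos(684°) = cos²342° - sin²342° = 0.809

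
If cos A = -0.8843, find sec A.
sec A = 1/cos A = -1.131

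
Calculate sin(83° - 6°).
sin(83° - 6°) = sin 83° cos 6° - cos 83° sin 6° = 0.9744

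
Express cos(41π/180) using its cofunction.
cos(41π/180) = sin(π/2 - 41π/180) = sin(49π/180)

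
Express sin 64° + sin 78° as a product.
sin 64° + sin 78° = 2 sin(71°) cos(-7°)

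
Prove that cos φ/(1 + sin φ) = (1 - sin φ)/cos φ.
RHS = (1 - sin φ)(1 + sin φ) / (cos φ(1 + sin φ)) = (1 - sin²φ) / (cos φ(1 + sin φ)) = cos²φ / (cos φ(1 + sin φ)) = cos φ/(1 + sin φ) = LHS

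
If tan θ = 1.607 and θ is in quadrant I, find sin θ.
sin θ = 0.849 (using tan²θ + 1 = sec²θ)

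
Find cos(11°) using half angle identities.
cos(11°) = √((1 + cos 22°)/2) = 0.9816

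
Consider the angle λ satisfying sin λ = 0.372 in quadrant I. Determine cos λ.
cos λ = √(1 - sin²λ) = 0.9282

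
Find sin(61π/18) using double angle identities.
sin(61π/18) = 2 sin 61π/36 cos 61π/36 = -0.9397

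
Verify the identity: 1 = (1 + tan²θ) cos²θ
RHS = sec²θ · cos²θ = (1/cos²θ) · cos²θ = 1 = LHS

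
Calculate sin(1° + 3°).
sin(1° + 3°) = sin 1° cos 3° + cos 1° sin 3° = 0.06976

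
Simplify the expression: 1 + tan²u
1 + tan²u = sec²u (using Pythagorean identity)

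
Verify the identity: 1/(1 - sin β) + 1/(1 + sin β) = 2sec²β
LHS = [(1 + sin β) + (1 - sin β)] / [(1 - sin β)(1 + sin β)] = 2/(1 - sin²β) = 2/cos²β = 2sec²β = RHS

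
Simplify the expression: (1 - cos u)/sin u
(1 - cos u)/sin u = tan(u/2) (using Half angle)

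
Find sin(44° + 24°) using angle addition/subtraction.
sin(44° + 24°) = sin 44° cos 24° + cos 44° sin 24° = 0.9272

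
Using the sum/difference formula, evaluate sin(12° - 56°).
sin(12° - 56°) = sin 12° cos 56° - cos 12° sin 56° = -0.6947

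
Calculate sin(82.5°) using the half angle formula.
sin(82.5°) = √((1 - cos 165°)/2) = 0.9914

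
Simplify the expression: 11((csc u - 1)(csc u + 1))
11((csc u - 1)(csc u + 1)) = 11(cot²u) (using Diff. of squares)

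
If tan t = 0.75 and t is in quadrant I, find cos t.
cos t = 0.8 (using tan²t + 1 = sec²t)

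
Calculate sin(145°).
sin(145°) = 0.5736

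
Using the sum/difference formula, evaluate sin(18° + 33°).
sin(18° + 33°) = sin 18° cos 33° + cos 18° sin 33° = 0.7771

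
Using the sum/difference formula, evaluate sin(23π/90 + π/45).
sin(23π/90 + π/45) = sin 23π/90 cos π/45 + cos 23π/90 sin π/45 = 0.766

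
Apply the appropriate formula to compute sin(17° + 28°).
sin(17° + 28°) = sin 17° cos 28° + cos 17° sin 28° = √2/2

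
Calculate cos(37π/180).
cos(37π/180) = 0.7986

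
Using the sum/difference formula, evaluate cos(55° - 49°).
cos(55° - 49°) = cos 55° cos 49° + sin 55° sin 49° = 0.9945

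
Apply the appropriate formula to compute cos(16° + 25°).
cos(16° + 25°) = cos 16° cos 25° - sin 16° sin 25° = 0.7547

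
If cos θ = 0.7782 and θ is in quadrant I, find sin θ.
sin θ = 0.628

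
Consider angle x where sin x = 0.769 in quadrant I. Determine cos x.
cos x = √(1 - sin²x) = 0.6392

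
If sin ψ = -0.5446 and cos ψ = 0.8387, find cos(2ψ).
cos(2ψ) = cos²ψ - sin²ψ = 0.4068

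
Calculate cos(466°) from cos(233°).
cos(466°) = cos²233° - sin²233° = -0.2756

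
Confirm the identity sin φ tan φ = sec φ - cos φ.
RHS = 1/cos φ - cos φ = (1 - cos²φ)/cos φ = sin²φ/cos φ = sin φ · (sin φ/cos φ) = sin φ tan φ = LHS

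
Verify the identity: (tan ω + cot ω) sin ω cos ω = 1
LHS = (sin ω/cos ω + cos ω/sin ω) sin ω cos ω = ((sin²ω + cos²ω)/(sin ω cos ω)) · sin ω cos ω = sin²ω + cos²ω = 1 = RHS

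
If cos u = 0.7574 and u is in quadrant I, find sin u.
sin u = 0.653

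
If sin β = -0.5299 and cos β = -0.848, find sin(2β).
sin(2β) = 2 sin β cos β = 0.8987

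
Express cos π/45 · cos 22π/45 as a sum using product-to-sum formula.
cos π/45 cos 22π/45 = (1/2)[cos(π/45-22π/45) + cos(π/45+22π/45)]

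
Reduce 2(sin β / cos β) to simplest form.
2(sin β / cos β) = 2(tan β) (using Quotient identity)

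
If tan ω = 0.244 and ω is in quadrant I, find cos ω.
cos ω = 0.9715 (using tan²ω + 1 = sec²ω)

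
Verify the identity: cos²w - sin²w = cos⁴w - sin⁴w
RHS = (cos²w - sin²w)(cos²w + sin²w) = (cos²w - sin²w) · 1 = cos²w - sin²w = LHS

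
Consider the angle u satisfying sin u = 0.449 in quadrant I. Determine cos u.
cos u = √(1 - sin²u) = 0.8935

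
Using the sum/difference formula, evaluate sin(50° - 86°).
sin(50° - 86°) = sin 50° cos 86° - cos 50° sin 86° = -0.5878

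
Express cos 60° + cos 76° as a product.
cos 60° + cos 76° = 2 cos(68°) cos(-8°)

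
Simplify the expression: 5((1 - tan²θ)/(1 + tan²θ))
5((1 - tan²θ)/(1 + tan²θ)) = 5(cos(2θ)) (using Double angle)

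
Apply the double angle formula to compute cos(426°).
cos(426°) = cos²213° - sin²213° = 0.4067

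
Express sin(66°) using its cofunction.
sin(66°) = cos(90° - 66°) = cos(24°)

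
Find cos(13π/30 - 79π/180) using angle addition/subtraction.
cos(13π/30 - 79π/180) = cos 13π/30 cos 79π/180 + sin 13π/30 sin 79π/180 = 0.9998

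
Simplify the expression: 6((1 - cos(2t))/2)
6((1 - cos(2t))/2) = 6(sin²t) (using Power reduction)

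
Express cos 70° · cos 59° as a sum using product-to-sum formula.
cos 70° cos 59° = (1/2)[cos(70°-59°) + cos(70°+59°)]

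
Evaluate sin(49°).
sin(49°) = 0.7547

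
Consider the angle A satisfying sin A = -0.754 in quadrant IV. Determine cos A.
cos A = √(1 - sin²A) = 0.6569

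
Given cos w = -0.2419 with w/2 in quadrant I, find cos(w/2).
cos(w/2) = ±√((1 + cos w)/2); positive since w/2 ∈ QI, so cos(w/2) = 0.6157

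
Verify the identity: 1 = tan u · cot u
RHS = (sin u/cos u) · (cos u/sin u) = 1 = LHS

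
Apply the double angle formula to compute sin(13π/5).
sin(13π/5) = 2 sin 13π/10 cos 13π/10 = 0.9511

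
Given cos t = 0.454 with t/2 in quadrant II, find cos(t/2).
cos(t/2) = ±√((1 + cos t)/2); negative since t/2 ∈ QII, so cos(t/2) = -0.8526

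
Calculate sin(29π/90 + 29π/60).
sin(29π/90 + 29π/60) = sin 29π/90 cos 29π/60 + cos 29π/90 sin 29π/60 = 0.5736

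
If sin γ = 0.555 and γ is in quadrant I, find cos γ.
cos γ = 0.8319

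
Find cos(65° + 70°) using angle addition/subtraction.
cos(65° + 70°) = cos 65° cos 70° - sin 65° sin 70° = -√2/2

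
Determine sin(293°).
sin(293°) = -0.9205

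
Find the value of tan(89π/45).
tan(89π/45) = -0.06993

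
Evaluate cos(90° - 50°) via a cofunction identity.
cos(90° - 50°) = sin(50°) = 0.766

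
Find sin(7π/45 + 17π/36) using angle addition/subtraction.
sin(7π/45 + 17π/36) = sin 7π/45 cos 17π/36 + cos 7π/45 sin 17π/36 = 0.9205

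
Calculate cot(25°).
cot(25°) = 2.145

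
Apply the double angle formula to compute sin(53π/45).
sin(53π/45) = 2 sin 53π/90 cos 53π/90 = -0.5299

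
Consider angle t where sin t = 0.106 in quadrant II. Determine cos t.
cos t = ±√(1 - sin²t) = -0.9944 (negative in QII)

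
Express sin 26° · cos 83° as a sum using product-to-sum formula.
sin 26° cos 83° = (1/2)[sin(26°+83°) + sin(26°-83°)]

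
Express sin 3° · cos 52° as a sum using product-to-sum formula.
sin 3° cos 52° = (1/2)[sin(3°+52°) + sin(3°-52°)]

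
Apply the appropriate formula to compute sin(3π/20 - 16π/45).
sin(3π/20 - 16π/45) = sin 3π/20 cos 16π/45 - cos 3π/20 sin 16π/45 = -0.6018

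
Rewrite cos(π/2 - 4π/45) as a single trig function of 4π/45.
cos(π/2 - 4π/45) = sin(4π/45)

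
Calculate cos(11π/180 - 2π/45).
cos(11π/180 - 2π/45) = cos 11π/180 cos 2π/45 + sin 11π/180 sin 2π/45 = 0.9986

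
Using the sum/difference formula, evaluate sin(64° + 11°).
sin(64° + 11°) = sin 64° cos 11° + cos 64° sin 11° = (√6+√2)/4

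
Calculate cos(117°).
cos(117°) = -0.454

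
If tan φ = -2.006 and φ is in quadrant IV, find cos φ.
cos φ = 0.4461 (using tan²φ + 1 = sec²φ)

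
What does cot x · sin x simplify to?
cot x · sin x = cos x (using Quotient identity)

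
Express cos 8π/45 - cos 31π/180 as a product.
cos 8π/45 - cos 31π/180 = -2 sin(7π/40) sin(π/360)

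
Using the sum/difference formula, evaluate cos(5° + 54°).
cos(5° + 54°) = cos 5° cos 54° - sin 5° sin 54° = 0.515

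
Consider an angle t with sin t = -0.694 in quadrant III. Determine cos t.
cos t = ±√(1 - sin²t) = -0.72 (negative in QIII)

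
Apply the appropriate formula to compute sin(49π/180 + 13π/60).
sin(49π/180 + 13π/60) = sin 49π/180 cos 13π/60 + cos 49π/180 sin 13π/60 = 0.9994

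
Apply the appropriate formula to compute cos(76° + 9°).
cos(76° + 9°) = cos 76° cos 9° - sin 76° sin 9° = 0.08716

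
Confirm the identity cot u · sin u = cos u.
LHS = (cos u/sin u) · sin u = cos u = RHS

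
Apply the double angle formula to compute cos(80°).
cos(80°) = cos²40° - sin²40° = 0.1736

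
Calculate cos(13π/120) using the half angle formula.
cos(13π/120) = √((1 + cos 13π/60)/2) = 0.9426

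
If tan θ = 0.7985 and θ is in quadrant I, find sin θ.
sin θ = 0.624 (using tan²θ + 1 = sec²θ)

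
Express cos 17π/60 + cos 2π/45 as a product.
cos 17π/60 + cos 2π/45 = 2 cos(59π/360) cos(43π/360)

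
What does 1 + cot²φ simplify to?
1 + cot²φ = csc²φ (using Pythagorean identity)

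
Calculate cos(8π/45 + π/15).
cos(8π/45 + π/15) = cos 8π/45 cos π/15 - sin 8π/45 sin π/15 = 0.7193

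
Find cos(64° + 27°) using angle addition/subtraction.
cos(64° + 27°) = cos 64° cos 27° - sin 64° sin 27° = -0.01745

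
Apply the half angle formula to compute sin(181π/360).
sin(181π/360) = √((1 - cos 181π/180)/2) = 1.0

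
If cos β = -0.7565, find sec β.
sec β = 1/cos β = -1.322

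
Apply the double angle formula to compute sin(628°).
sin(628°) = 2 sin 314° cos 314° = -0.9994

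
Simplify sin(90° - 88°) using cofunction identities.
sin(90° - 88°) = cos(88°)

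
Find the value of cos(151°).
cos(151°) = -0.8746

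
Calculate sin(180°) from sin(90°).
sin(180°) = 2 sin 90° cos 90° = 0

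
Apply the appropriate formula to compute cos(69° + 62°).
cos(69° + 62°) = cos 69° cos 62° - sin 69° sin 62° = -0.6561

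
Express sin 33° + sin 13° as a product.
sin 33° + sin 13° = 2 sin(23°) cos(10°)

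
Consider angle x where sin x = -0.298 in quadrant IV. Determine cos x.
cos x = √(1 - sin²x) = 0.9546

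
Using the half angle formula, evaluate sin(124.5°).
sin(124.5°) = √((1 - cos 249°)/2) = 0.8241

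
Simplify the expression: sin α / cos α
sin α / cos α = tan α (using Quotient identity)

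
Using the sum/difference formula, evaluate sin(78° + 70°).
sin(78° + 70°) = sin 78° cos 70° + cos 78° sin 70° = 0.5299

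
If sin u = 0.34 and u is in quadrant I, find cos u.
cos u = 0.9404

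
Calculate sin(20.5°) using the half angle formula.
sin(20.5°) = √((1 - cos 41°)/2) = 0.3502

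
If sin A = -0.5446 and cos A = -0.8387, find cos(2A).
cos(2A) = cos²A - sin²A = 0.4068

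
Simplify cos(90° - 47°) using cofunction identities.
cos(90° - 47°) = sin(47°)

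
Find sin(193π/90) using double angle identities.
sin(193π/90) = 2 sin 193π/180 cos 193π/180 = 0.4384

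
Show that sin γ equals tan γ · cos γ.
RHS = (sin γ/cos γ) · cos γ = sin γ = LHS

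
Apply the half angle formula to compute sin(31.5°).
sin(31.5°) = √((1 - cos 63°)/2) = 0.5225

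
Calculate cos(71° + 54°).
cos(71° + 54°) = cos 71° cos 54° - sin 71° sin 54° = -0.5736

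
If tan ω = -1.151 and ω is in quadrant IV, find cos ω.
cos ω = 0.6559 (using tan²ω + 1 = sec²ω)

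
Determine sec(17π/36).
sec(17π/36) = 11.47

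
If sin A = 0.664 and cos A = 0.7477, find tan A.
tan A = sin A / cos A = 0.8881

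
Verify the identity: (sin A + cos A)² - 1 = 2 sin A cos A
LHS = sin²A + 2 sin A cos A + cos²A - 1 = (sin²A + cos²A) + 2 sin A cos A - 1 = 1 + 2 sin A cos A - 1 = 2 sin A cos A = RHS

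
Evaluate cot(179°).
cot(179°) = -57.29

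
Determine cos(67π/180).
cos(67π/180) = 0.3907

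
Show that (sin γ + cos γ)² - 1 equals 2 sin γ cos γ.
LHS = sin²γ + 2 sin γ cos γ + cos²γ - 1 = (sin²γ + cos²γ) + 2 sin γ cos γ - 1 = 1 + 2 sin γ cos γ - 1 = 2 sin γ cos γ = RHS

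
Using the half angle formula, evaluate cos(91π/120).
cos(91π/120) = -√((1 + cos 91π/60)/2) = -0.7254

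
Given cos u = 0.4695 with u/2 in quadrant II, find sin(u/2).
sin(u/2) = ±√((1 - cos u)/2); positive since u/2 ∈ QII, so sin(u/2) = 0.515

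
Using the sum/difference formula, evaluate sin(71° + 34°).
sin(71° + 34°) = sin 71° cos 34° + cos 71° sin 34° = (√6+√2)/4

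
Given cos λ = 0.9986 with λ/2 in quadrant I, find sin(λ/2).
sin(λ/2) = ±√((1 - cos λ)/2); positive since λ/2 ∈ QI, so sin(λ/2) = 0.02646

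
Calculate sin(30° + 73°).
sin(30° + 73°) = sin 30° cos 73° + cos 30° sin 73° = 0.9744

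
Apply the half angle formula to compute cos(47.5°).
cos(47.5°) = √((1 + cos 95°)/2) = 0.6756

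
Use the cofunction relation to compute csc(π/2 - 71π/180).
csc(π/2 - 71π/180) = sec(71π/180) = 3.072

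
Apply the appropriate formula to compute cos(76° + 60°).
cos(76° + 60°) = cos 76° cos 60° - sin 76° sin 60° = -0.7193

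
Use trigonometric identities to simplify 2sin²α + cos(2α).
2sin²α + cos(2α) = 1 (using Double angle)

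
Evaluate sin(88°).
sin(88°) = 0.9994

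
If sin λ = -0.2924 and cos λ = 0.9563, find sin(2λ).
sin(2λ) = 2 sin λ cos λ = -0.5592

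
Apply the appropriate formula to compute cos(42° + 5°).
cos(42° + 5°) = cos 42° cos 5° - sin 42° sin 5° = 0.682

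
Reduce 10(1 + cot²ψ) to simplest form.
10(1 + cot²ψ) = 10(csc²ψ) (using Pythagorean identity)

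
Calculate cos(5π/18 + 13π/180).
cos(5π/18 + 13π/180) = cos 5π/18 cos 13π/180 - sin 5π/18 sin 13π/180 = 0.454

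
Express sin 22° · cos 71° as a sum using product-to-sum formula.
sin 22° cos 71° = (1/2)[sin(22°+71°) + sin(22°-71°)]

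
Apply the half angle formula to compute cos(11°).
cos(11°) = √((1 + cos 22°)/2) = 0.9816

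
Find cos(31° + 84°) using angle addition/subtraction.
cos(31° + 84°) = cos 31° cos 84° - sin 31° sin 84° = -0.4226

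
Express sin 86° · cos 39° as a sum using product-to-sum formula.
sin 86° cos 39° = (1/2)[sin(86°+39°) + sin(86°-39°)]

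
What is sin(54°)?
sin(54°) = 0.809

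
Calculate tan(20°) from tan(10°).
tan(20°) = 2 tan 10° / (1 - tan²10°) = 0.364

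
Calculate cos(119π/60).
cos(119π/60) = 0.9986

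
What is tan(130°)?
tan(130°) = -1.192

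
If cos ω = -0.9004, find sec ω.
sec ω = 1/cos ω = -1.111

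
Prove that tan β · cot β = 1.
LHS = (sin β/cos β) · (cos β/sin β) = 1 = RHS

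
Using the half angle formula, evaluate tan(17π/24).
tan(17π/24) = sin 17π/12 / (1 + cos 17π/12) = -1.303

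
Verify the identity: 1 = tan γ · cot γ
RHS = (sin γ/cos γ) · (cos γ/sin γ) = 1 = LHS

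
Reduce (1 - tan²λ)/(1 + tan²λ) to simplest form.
(1 - tan²λ)/(1 + tan²λ) = cos(2λ) (using Double angle)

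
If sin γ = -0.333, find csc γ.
csc γ = 1/sin γ = -3.003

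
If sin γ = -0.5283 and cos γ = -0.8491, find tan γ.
tan γ = sin γ / cos γ = 0.6222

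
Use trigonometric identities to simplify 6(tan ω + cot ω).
6(tan ω + cot ω) = 6(sec ω csc ω) (using Quotient identities)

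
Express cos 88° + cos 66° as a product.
cos 88° + cos 66° = 2 cos(77°) cos(11°)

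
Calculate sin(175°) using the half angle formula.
sin(175°) = √((1 - cos 350°)/2) = 0.08716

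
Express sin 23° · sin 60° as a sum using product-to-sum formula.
sin 23° sin 60° = (1/2)[cos(23°-60°) - cos(23°+60°)]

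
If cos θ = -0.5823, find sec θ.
sec θ = 1/cos θ = -1.717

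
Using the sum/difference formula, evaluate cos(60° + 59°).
cos(60° + 59°) = cos 60° cos 59° - sin 60° sin 59° = -0.4848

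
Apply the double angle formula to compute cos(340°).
cos(340°) = 1 - 2sin²170° = 0.9397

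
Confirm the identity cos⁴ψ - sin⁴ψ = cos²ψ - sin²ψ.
LHS = (cos²ψ - sin²ψ)(cos²ψ + sin²ψ) = (cos²ψ - sin²ψ) · 1 = cos²ψ - sin²ψ = RHS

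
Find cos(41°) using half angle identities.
cos(41°) = √((1 + cos 82°)/2) = 0.7547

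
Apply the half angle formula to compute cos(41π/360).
cos(41π/360) = √((1 + cos 41π/180)/2) = 0.9367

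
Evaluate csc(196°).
csc(196°) = -3.628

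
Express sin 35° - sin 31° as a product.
sin 35° - sin 31° = 2 cos(33°) sin(2°)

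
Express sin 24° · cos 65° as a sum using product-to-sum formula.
sin 24° cos 65° = (1/2)[sin(24°+65°) + sin(24°-65°)]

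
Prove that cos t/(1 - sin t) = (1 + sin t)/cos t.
RHS = (1 + sin t)(1 - sin t) / (cos t(1 - sin t)) = (1 - sin²t) / (cos t(1 - sin t)) = cos²t / (cos t(1 - sin t)) = cos t/(1 - sin t) = LHS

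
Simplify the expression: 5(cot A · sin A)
5(cot A · sin A) = 5(cos A) (using Quotient identity)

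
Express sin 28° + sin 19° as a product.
sin 28° + sin 19° = 2 sin(23.5°) cos(4.5°)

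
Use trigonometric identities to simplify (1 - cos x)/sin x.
(1 - cos x)/sin x = tan(x/2) (using Half angle)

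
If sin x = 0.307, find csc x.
csc x = 1/sin x = 3.257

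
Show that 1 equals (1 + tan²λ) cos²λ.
RHS = sec²λ · cos²λ = (1/cos²λ) · cos²λ = 1 = LHS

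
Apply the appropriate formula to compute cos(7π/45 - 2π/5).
cos(7π/45 - 2π/5) = cos 7π/45 cos 2π/5 + sin 7π/45 sin 2π/5 = 0.7193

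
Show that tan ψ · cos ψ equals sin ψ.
LHS = (sin ψ/cos ψ) · cos ψ = sin ψ = RHS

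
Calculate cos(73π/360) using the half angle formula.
cos(73π/360) = √((1 + cos 73π/180)/2) = 0.8039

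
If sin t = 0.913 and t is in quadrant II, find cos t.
cos t = -0.408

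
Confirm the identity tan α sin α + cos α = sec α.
LHS = sin²α/cos α + cos α = (sin²α + cos²α)/cos α = 1/cos α = sec α = RHS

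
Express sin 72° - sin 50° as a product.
sin 72° - sin 50° = 2 cos(61°) sin(11°)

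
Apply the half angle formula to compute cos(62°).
cos(62°) = √((1 + cos 124°)/2) = 0.4695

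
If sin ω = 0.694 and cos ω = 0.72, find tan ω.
tan ω = sin ω / cos ω = 0.9639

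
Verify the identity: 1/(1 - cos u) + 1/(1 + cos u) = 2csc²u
LHS = [(1 + cos u) + (1 - cos u)] / [(1 - cos u)(1 + cos u)] = 2/(1 - cos²u) = 2/sin²u = 2csc²u = RHS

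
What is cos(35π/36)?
cos(35π/36) = -0.9962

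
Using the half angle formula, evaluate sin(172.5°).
sin(172.5°) = √((1 - cos 345°)/2) = 0.1305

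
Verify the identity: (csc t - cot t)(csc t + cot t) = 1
LHS = csc²t - cot²t = (1 + cot²t) - cot²t = 1 = RHS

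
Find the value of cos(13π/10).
cos(13π/10) = -0.5878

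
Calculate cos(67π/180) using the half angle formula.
cos(67π/180) = √((1 + cos 67π/90)/2) = 0.3907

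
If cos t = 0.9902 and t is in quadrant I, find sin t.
sin t = 0.1397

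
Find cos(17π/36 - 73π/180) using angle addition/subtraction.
cos(17π/36 - 73π/180) = cos 17π/36 cos 73π/180 + sin 17π/36 sin 73π/180 = 0.9781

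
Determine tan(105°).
tan(105°) = -(2+√3)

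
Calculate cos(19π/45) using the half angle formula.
cos(19π/45) = √((1 + cos 38π/45)/2) = 0.2419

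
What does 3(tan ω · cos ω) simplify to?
3(tan ω · cos ω) = 3(sin ω) (using Quotient identity)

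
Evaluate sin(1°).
sin(1°) = 0.01745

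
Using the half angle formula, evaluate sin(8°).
sin(8°) = √((1 - cos 16°)/2) = 0.1392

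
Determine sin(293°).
sin(293°) = -0.9205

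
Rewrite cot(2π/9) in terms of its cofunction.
cot(2π/9) = tan(π/2 - 2π/9) = tan(5π/18)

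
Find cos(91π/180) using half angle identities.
cos(91π/180) = -√((1 + cos 91π/90)/2) = -0.01745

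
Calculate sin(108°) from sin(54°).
sin(108°) = 2 sin 54° cos 54° = 0.9511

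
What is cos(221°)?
cos(221°) = -0.7547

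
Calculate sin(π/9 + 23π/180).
sin(π/9 + 23π/180) = sin π/9 cos 23π/180 + cos π/9 sin 23π/180 = 0.682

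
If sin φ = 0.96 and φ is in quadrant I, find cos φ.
cos φ = 0.28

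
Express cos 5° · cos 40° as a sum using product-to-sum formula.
cos 5° cos 40° = (1/2)[cos(5°-40°) + cos(5°+40°)]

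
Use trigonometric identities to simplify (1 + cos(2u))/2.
(1 + cos(2u))/2 = cos²u (using Power reduction)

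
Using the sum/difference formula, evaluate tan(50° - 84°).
tan(50° - 84°) = (tan 50° - tan 84°)/(1 + tan 50° tan 84°) = -0.6745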